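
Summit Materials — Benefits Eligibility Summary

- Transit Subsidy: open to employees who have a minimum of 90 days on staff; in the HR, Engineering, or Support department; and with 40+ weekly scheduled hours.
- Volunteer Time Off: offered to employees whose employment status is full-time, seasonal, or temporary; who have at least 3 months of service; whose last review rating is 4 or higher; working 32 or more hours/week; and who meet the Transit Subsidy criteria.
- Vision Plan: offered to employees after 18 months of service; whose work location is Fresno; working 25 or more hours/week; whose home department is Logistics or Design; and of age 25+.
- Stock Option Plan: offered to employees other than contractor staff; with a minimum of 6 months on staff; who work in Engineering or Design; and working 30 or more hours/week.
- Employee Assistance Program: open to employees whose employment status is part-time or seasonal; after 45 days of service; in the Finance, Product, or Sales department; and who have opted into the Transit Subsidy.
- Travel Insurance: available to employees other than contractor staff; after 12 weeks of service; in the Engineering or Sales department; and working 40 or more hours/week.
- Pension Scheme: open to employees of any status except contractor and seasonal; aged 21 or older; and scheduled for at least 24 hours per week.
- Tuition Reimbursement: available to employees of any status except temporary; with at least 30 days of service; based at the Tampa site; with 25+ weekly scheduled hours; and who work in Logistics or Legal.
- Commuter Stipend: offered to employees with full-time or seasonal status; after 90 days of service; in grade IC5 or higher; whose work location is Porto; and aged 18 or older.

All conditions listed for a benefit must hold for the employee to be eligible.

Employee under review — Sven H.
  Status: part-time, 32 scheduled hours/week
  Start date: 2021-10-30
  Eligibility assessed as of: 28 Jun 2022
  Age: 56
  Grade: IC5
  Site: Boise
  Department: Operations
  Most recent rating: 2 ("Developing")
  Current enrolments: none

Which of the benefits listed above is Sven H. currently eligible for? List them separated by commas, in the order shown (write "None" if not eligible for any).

Pension Scheme

Service from 2021-10-30 to 28 Jun 2022: 241 days.
Transit Subsidy — service 241 days ≥ 90 days ✓; dept Operations ✗ → not eligible.
Volunteer Time Off — status part-time ✗ (requires full-time, seasonal, or temporary) → not eligible.
Vision Plan — service 241 days < 18 months (≈540 days) ✗ → not eligible.
Stock Option Plan — status part-time ✓ (not excluded); service 241 days ≥ 6 months (≈180 days) ✓; dept Operations ✗ → not eligible.
Employee Assistance Program — status part-time ✓; service 241 days ≥ 45 days ✓; dept Operations ✗ → not eligible.
Travel Insurance — status part-time ✓ (not excluded); service 241 days ≥ 12 weeks (≈84 days) ✓; dept Operations ✗ → not eligible.
Pension Scheme — status part-time ✓ (not excluded); age 56 ≥ 21 ✓; 32 hrs/wk ≥ 24 ✓ → eligible.
Tuition Reimbursement — status part-time ✓ (not excluded); service 241 days ≥ 30 days ✓; site Boise ✗ (not Tampa) → not eligible.
Commuter Stipend — status part-time ✗ (requires full-time or seasonal) → not eligible.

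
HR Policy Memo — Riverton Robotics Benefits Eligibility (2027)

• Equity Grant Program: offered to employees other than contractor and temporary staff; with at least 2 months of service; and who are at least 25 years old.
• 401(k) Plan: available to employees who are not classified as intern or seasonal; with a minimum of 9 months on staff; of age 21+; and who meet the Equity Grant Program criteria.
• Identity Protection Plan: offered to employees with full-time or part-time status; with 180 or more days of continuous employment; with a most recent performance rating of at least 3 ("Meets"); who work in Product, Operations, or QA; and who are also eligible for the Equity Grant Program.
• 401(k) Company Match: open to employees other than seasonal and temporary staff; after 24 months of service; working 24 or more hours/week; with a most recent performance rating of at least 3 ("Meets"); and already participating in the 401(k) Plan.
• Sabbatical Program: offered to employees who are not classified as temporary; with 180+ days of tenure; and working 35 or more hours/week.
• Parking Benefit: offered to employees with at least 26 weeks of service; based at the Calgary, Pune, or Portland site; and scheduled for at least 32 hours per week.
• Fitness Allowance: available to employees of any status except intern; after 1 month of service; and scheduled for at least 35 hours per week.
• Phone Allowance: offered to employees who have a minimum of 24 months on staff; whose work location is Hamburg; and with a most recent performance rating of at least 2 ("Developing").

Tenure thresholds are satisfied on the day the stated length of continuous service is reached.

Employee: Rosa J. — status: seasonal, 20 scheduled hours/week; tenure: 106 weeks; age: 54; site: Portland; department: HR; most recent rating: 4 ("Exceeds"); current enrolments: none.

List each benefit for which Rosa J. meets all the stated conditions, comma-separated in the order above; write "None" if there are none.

Equity Grant Program

Equity Grant Program — status seasonal ✓ (not excluded); service 106 weeks ≥ 2 months (≈60 days) ✓; age 54 ≥ 25 ✓ → eligible.
401(k) Plan — status seasonal ✗ (excluded) → not eligible.
Identity Protection Plan — status seasonal ✗ (requires full-time or part-time) → not eligible.
401(k) Company Match — status seasonal ✗ (excluded) → not eligible.
Sabbatical Program — status seasonal ✓ (not excluded); service 106 weeks ≥ 180 days ✓; 20 hrs/wk < 35 ✗ → not eligible.
Parking Benefit — service 106 weeks ≥ 26 weeks ✓; site Portland ✓; 20 hrs/wk < 32 ✗ → not eligible.
Fitness Allowance — status seasonal ✓ (not excluded); service 106 weeks ≥ 1 month (≈30 days) ✓; 20 hrs/wk < 35 ✗ → not eligible.
Phone Allowance — service 106 weeks ≥ 24 months (≈720 days) ✓; site Portland ✗ (not Hamburg) → not eligible.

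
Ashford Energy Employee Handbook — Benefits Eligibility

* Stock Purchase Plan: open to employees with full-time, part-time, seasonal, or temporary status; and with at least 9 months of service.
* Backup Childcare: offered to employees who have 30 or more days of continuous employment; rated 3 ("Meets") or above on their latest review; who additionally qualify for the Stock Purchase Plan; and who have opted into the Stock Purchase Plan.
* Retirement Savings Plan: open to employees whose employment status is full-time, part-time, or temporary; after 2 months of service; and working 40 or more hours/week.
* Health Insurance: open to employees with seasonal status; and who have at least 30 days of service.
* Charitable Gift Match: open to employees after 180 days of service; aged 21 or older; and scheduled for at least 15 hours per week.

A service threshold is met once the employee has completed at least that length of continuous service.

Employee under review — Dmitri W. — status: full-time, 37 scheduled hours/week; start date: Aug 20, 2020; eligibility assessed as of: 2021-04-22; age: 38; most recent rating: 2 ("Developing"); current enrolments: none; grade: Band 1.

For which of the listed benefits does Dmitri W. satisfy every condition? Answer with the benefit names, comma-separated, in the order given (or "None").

Service from Aug 20, 2020 to 2021-04-22: 245 days.
Stock Purchase Plan — status full-time ✓; service 245 days < 9 months (≈270 days) ✗ → not eligible.
Backup Childcare — service 245 days ≥ 30 days ✓; rating 2 < 3 ✗ → not eligible.
Retirement Savings Plan — status full-time ✓; service 245 days ≥ 2 months (≈60 days) ✓; 37 hrs/wk < 40 ✗ → not eligible.
Health Insurance — status full-time ✗ (requires seasonal) → not eligible.
Charitable Gift Match — service 245 days ≥ 180 days ✓; age 38 ≥ 21 ✓; 37 hrs/wk ≥ 15 ✓ → eligible.

Charitable Gift Match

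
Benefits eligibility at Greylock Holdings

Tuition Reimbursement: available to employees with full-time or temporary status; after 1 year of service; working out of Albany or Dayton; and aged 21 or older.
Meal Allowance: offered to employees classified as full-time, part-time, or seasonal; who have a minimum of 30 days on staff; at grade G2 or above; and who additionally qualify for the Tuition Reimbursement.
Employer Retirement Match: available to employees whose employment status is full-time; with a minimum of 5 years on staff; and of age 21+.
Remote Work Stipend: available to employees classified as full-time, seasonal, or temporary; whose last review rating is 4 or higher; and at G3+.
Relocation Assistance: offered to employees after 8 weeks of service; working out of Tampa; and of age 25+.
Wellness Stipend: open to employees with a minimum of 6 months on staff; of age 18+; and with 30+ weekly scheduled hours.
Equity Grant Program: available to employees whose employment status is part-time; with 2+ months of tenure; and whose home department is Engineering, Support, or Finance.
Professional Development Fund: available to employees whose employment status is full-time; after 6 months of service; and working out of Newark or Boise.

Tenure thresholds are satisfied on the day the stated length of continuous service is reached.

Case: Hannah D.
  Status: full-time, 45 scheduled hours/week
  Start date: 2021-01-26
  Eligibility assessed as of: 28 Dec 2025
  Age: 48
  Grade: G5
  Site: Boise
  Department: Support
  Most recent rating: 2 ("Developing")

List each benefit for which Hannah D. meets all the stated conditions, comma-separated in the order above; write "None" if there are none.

Wellness Stipend, Professional Development Fund

Service from 2021-01-26 to 28 Dec 2025: 1797 days.
Tuition Reimbursement — status full-time ✓; service 1797 days ≥ 1 year (≈365 days) ✓; site Boise ✗ (not Albany or Dayton) → not eligible.
Meal Allowance — status full-time ✓; service 1797 days ≥ 30 days ✓; grade G5 ≥ G2 ✓; not eligible for Tuition Reimbursement ✗ → not eligible.
Employer Retirement Match — status full-time ✓; service 1797 days < 5 years (≈1825 days) ✗ → not eligible.
Remote Work Stipend — status full-time ✓; rating 2 < 4 ✗ → not eligible.
Relocation Assistance — service 1797 days ≥ 8 weeks (≈56 days) ✓; site Boise ✗ (not Tampa) → not eligible.
Wellness Stipend — service 1797 days ≥ 6 months (≈180 days) ✓; age 48 ≥ 18 ✓; 45 hrs/wk ≥ 30 ✓ → eligible.
Equity Grant Program — status full-time ✗ (requires part-time) → not eligible.
Professional Development Fund — status full-time ✓; service 1797 days ≥ 6 months (≈180 days) ✓; site Boise ✓ → eligible.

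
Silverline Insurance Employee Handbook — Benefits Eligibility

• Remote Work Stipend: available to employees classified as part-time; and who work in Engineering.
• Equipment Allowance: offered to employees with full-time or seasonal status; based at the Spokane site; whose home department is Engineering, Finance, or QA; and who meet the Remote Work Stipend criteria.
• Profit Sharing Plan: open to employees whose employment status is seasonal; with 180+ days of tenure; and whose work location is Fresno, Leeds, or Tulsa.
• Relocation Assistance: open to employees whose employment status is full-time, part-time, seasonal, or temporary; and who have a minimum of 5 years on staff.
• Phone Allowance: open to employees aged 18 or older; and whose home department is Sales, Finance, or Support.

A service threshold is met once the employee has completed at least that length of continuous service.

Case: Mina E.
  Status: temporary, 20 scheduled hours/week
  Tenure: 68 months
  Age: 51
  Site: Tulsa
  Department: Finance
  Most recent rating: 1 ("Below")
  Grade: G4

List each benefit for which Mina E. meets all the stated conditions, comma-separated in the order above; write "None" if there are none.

Remote Work Stipend — status temporary ✗ (requires part-time) → not eligible.
Equipment Allowance — status temporary ✗ (requires full-time or seasonal) → not eligible.
Profit Sharing Plan — status temporary ✗ (requires seasonal) → not eligible.
Relocation Assistance — status temporary ✓; service 68 months ≥ 5 years (≈1825 days) ✓ → eligible.
Phone Allowance — age 51 ≥ 18 ✓; dept Finance ✓ → eligible.

Relocation Assistance, Phone Allowance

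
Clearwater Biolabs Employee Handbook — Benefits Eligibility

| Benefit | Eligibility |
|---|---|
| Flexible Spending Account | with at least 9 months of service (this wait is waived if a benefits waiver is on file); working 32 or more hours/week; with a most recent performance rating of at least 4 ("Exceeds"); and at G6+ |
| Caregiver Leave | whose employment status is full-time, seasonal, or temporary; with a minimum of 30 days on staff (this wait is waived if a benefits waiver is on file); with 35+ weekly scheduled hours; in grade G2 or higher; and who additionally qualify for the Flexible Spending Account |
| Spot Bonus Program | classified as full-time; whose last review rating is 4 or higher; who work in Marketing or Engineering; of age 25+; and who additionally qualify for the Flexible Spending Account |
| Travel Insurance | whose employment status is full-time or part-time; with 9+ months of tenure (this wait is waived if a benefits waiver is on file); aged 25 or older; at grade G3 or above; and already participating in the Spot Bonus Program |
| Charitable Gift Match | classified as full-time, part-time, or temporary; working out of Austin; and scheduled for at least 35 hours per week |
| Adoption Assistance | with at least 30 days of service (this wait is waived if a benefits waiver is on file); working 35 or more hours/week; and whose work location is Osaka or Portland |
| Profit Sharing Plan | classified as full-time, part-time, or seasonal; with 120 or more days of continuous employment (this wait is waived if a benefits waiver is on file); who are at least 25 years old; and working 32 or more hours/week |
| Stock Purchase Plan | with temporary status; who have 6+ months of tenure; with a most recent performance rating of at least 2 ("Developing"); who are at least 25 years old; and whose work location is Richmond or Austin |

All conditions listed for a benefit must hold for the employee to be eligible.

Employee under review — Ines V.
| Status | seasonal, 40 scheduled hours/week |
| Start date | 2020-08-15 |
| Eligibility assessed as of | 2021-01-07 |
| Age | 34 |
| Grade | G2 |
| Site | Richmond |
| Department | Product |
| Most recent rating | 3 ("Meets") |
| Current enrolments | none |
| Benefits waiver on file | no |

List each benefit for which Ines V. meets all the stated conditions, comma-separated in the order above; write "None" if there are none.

Service from 2020-08-15 to 2021-01-07: 145 days.
Flexible Spending Account — no waiver, service 145 days < 9 months (≈270 days) ✗ → not eligible.
Caregiver Leave — status seasonal ✓; no waiver, service 145 days ≥ 30 days ✓; 40 hrs/wk ≥ 35 ✓; grade G2 ≥ G2 ✓; not eligible for Flexible Spending Account ✗ → not eligible.
Spot Bonus Program — status seasonal ✗ (requires full-time) → not eligible.
Travel Insurance — status seasonal ✗ (requires full-time or part-time) → not eligible.
Charitable Gift Match — status seasonal ✗ (requires full-time, part-time, or temporary) → not eligible.
Adoption Assistance — no waiver, service 145 days ≥ 30 days ✓; 40 hrs/wk ≥ 35 ✓; site Richmond ✗ (not Osaka or Portland) → not eligible.
Profit Sharing Plan — status seasonal ✓; no waiver, service 145 days ≥ 120 days ✓; age 34 ≥ 25 ✓; 40 hrs/wk ≥ 32 ✓ → eligible.
Stock Purchase Plan — status seasonal ✗ (requires temporary) → not eligible.

Profit Sharing Plan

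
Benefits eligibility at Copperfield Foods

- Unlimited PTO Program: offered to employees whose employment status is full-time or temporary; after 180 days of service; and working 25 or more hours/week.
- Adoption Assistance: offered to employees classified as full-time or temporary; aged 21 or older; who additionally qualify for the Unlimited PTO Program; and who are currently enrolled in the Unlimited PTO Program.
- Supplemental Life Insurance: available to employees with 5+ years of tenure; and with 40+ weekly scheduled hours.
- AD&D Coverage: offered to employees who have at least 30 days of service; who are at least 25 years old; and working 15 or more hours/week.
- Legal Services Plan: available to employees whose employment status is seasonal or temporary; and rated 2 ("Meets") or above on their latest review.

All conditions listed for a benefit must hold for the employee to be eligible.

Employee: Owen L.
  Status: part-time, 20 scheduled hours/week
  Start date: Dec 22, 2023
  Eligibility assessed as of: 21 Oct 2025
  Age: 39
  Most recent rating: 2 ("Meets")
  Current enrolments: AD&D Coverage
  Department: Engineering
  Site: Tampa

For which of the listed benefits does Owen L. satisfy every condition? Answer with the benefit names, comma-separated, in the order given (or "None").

AD&D Coverage

Service from Dec 22, 2023 to 21 Oct 2025: 669 days.
Unlimited PTO Program — status part-time ✗ (requires full-time or temporary) → not eligible.
Adoption Assistance — status part-time ✗ (requires full-time or temporary) → not eligible.
Supplemental Life Insurance — service 669 days < 5 years (≈1825 days) ✗ → not eligible.
AD&D Coverage — service 669 days ≥ 30 days ✓; age 39 ≥ 25 ✓; 20 hrs/wk ≥ 15 ✓ → eligible.
Legal Services Plan — status part-time ✗ (requires seasonal or temporary) → not eligible.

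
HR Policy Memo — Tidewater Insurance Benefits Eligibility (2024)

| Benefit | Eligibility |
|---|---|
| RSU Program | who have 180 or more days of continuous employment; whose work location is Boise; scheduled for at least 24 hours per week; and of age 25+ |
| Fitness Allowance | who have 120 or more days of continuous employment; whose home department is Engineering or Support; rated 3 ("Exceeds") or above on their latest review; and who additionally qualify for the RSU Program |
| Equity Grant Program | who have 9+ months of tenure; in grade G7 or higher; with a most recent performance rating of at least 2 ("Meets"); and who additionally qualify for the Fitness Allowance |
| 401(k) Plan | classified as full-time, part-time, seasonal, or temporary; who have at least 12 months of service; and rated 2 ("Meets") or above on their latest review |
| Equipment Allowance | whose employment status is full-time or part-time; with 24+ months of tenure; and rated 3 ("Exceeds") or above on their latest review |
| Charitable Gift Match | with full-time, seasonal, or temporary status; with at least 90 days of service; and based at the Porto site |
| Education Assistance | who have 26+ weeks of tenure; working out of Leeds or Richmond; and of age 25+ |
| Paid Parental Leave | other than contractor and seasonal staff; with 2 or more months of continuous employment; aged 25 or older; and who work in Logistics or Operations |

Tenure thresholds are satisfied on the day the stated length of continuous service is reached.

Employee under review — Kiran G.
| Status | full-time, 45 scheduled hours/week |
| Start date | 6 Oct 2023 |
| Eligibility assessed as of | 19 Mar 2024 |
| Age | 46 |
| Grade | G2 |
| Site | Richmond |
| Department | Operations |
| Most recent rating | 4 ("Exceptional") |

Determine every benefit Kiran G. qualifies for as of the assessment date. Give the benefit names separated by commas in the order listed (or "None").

Service from 6 Oct 2023 to 19 Mar 2024: 165 days.
RSU Program — service 165 days < 180 days ✗ → not eligible.
Fitness Allowance — service 165 days ≥ 120 days ✓; dept Operations ✗ → not eligible.
Equity Grant Program — service 165 days < 9 months (≈270 days) ✗ → not eligible.
401(k) Plan — status full-time ✓; service 165 days < 12 months (≈360 days) ✗ → not eligible.
Equipment Allowance — status full-time ✓; service 165 days < 24 months (≈720 days) ✗ → not eligible.
Charitable Gift Match — status full-time ✓; service 165 days ≥ 90 days ✓; site Richmond ✗ (not Porto) → not eligible.
Education Assistance — service 165 days < 26 weeks (≈182 days) ✗ → not eligible.
Paid Parental Leave — status full-time ✓ (not excluded); service 165 days ≥ 2 months (≈60 days) ✓; age 46 ≥ 25 ✓; dept Operations ✓ → eligible.

Paid Parental Leave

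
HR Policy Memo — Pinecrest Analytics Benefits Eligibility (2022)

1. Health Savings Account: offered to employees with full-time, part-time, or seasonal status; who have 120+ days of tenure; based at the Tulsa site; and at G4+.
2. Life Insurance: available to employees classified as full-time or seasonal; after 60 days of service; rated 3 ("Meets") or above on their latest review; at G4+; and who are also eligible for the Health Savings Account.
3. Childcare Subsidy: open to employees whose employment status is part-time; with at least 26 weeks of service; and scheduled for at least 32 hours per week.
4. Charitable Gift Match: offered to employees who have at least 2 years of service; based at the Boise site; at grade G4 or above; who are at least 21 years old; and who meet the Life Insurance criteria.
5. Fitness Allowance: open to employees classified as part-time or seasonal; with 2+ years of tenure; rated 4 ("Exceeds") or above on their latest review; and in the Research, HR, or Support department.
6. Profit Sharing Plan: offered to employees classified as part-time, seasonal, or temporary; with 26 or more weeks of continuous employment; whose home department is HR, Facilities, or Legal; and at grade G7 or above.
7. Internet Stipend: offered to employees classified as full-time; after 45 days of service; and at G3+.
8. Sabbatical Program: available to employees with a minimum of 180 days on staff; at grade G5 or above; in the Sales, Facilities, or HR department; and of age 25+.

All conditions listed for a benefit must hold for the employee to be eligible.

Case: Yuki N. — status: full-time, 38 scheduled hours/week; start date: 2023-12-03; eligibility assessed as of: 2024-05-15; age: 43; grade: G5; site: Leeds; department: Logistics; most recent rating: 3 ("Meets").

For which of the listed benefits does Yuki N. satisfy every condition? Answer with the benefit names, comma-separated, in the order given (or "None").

Service from 2023-12-03 to 2024-05-15: 164 days.
Health Savings Account — status full-time ✓; service 164 days ≥ 120 days ✓; site Leeds ✗ (not Tulsa) → not eligible.
Life Insurance — status full-time ✓; service 164 days ≥ 60 days ✓; rating 3 ≥ 3 ✓; grade G5 ≥ G4 ✓; not eligible for Health Savings Account ✗ → not eligible.
Childcare Subsidy — status full-time ✗ (requires part-time) → not eligible.
Charitable Gift Match — service 164 days < 2 years (≈730 days) ✗ → not eligible.
Fitness Allowance — status full-time ✗ (requires part-time or seasonal) → not eligible.
Profit Sharing Plan — status full-time ✗ (requires part-time, seasonal, or temporary) → not eligible.
Internet Stipend — status full-time ✓; service 164 days ≥ 45 days ✓; grade G5 ≥ G3 ✓ → eligible.
Sabbatical Program — service 164 days < 180 days ✗ → not eligible.

Internet Stipend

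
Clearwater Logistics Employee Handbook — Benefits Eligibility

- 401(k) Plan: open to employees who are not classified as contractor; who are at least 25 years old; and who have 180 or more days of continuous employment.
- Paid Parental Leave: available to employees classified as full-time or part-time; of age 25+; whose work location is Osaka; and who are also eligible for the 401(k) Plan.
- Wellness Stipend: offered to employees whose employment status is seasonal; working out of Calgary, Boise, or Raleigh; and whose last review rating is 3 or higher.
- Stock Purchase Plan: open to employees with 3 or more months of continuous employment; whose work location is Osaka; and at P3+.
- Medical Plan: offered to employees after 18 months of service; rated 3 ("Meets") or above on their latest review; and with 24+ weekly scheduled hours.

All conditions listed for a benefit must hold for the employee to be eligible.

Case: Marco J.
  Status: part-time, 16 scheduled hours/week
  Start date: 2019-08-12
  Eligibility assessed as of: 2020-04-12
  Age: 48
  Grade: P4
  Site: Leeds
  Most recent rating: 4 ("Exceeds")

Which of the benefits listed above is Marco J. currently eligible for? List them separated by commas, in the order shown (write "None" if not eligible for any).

Service from 2019-08-12 to 2020-04-12: 244 days.
401(k) Plan — status part-time ✓ (not excluded); age 48 ≥ 25 ✓; service 244 days ≥ 180 days ✓ → eligible.
Paid Parental Leave — status part-time ✓; age 48 ≥ 25 ✓; site Leeds ✗ (not Osaka) → not eligible.
Wellness Stipend — status part-time ✗ (requires seasonal) → not eligible.
Stock Purchase Plan — service 244 days ≥ 3 months (≈90 days) ✓; site Leeds ✗ (not Osaka) → not eligible.
Medical Plan — service 244 days < 18 months (≈540 days) ✗ → not eligible.

401(k) Plan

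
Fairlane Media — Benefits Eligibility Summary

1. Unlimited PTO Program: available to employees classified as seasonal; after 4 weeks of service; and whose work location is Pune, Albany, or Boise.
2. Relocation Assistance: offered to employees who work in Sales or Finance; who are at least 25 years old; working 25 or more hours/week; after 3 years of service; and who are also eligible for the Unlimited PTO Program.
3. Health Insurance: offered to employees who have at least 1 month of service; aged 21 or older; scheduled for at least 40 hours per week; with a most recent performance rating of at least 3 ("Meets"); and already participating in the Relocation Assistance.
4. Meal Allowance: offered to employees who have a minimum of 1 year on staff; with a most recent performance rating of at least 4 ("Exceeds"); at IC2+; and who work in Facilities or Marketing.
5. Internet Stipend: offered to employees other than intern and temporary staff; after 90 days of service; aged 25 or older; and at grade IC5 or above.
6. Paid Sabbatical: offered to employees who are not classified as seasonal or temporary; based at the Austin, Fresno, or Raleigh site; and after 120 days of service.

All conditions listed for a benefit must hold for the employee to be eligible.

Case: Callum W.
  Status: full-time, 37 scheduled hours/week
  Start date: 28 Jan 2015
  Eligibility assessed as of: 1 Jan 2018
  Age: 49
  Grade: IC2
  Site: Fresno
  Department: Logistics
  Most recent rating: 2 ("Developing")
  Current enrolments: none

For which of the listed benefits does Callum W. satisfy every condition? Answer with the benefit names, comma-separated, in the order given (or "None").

Service from 28 Jan 2015 to 1 Jan 2018: 1069 days.
Unlimited PTO Program — status full-time ✗ (requires seasonal) → not eligible.
Relocation Assistance — dept Logistics ✗ → not eligible.
Health Insurance — service 1069 days ≥ 1 month (≈30 days) ✓; age 49 ≥ 21 ✓; 37 hrs/wk < 40 ✗ → not eligible.
Meal Allowance — service 1069 days ≥ 1 year (≈365 days) ✓; rating 2 < 4 ✗ → not eligible.
Internet Stipend — status full-time ✓ (not excluded); service 1069 days ≥ 90 days ✓; age 49 ≥ 25 ✓; grade IC2 < IC5 ✗ → not eligible.
Paid Sabbatical — status full-time ✓ (not excluded); site Fresno ✓; service 1069 days ≥ 120 days ✓ → eligible.

Paid Sabbatical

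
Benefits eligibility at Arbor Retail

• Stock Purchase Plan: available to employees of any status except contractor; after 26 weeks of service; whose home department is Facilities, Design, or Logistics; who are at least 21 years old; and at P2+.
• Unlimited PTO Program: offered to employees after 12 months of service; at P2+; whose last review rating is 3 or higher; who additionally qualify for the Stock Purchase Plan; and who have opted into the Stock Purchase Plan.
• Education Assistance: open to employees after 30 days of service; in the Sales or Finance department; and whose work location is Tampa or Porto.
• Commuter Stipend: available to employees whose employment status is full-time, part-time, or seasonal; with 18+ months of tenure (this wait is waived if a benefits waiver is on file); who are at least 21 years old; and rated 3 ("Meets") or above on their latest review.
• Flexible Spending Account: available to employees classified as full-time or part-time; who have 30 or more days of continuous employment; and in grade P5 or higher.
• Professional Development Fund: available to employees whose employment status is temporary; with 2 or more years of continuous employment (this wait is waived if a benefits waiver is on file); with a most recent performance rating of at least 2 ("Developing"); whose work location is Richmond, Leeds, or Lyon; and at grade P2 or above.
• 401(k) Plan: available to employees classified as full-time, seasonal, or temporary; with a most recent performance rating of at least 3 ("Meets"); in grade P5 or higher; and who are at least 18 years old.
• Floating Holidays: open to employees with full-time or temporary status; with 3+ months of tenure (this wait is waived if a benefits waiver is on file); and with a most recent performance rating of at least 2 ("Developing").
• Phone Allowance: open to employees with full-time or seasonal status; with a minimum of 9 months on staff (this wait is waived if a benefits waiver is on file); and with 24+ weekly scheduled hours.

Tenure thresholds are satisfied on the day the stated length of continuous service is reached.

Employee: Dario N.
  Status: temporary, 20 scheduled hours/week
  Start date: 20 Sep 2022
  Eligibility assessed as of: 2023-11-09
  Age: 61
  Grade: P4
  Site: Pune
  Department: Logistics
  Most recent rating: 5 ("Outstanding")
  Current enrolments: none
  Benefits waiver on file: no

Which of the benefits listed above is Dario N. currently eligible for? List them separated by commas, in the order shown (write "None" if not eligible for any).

Stock Purchase Plan, Floating Holidays

Service from 20 Sep 2022 to 2023-11-09: 415 days.
Stock Purchase Plan — status temporary ✓ (not excluded); service 415 days ≥ 26 weeks (≈182 days) ✓; dept Logistics ✓; age 61 ≥ 21 ✓; grade P4 ≥ P2 ✓ → eligible.
Unlimited PTO Program — service 415 days ≥ 12 months (≈360 days) ✓; grade P4 ≥ P2 ✓; rating 5 ≥ 3 ✓; eligible for Stock Purchase Plan ✓; not enrolled in Stock Purchase Plan ✗ → not eligible.
Education Assistance — service 415 days ≥ 30 days ✓; dept Logistics ✗ → not eligible.
Commuter Stipend — status temporary ✗ (requires full-time, part-time, or seasonal) → not eligible.
Flexible Spending Account — status temporary ✗ (requires full-time or part-time) → not eligible.
Professional Development Fund — status temporary ✓; no waiver, service 415 days < 2 years (≈730 days) ✗ → not eligible.
401(k) Plan — status temporary ✓; rating 5 ≥ 3 ✓; grade P4 < P5 ✗ → not eligible.
Floating Holidays — status temporary ✓; no waiver, service 415 days ≥ 3 months (≈90 days) ✓; rating 5 ≥ 2 ✓ → eligible.
Phone Allowance — status temporary ✗ (requires full-time or seasonal) → not eligible.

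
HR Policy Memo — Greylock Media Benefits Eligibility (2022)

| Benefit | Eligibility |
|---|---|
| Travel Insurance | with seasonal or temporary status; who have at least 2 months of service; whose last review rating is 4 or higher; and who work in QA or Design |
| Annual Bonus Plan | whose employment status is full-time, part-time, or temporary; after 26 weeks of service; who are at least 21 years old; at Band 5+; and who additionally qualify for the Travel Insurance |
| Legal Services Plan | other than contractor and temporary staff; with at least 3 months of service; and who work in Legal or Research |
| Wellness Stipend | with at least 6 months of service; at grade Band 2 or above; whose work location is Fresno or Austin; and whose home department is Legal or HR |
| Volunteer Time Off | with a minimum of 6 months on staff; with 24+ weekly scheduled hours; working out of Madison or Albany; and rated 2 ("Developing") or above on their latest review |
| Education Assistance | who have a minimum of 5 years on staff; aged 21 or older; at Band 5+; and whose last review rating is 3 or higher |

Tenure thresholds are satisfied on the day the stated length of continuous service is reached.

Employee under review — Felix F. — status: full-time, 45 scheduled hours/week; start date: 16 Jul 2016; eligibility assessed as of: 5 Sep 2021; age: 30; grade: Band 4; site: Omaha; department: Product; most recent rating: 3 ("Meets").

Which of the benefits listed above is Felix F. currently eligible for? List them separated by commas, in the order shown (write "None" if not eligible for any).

None

Service from 16 Jul 2016 to 5 Sep 2021: 1877 days.
Travel Insurance — status full-time ✗ (requires seasonal or temporary) → not eligible.
Annual Bonus Plan — status full-time ✓; service 1877 days ≥ 26 weeks (≈182 days) ✓; age 30 ≥ 21 ✓; grade Band 4 < Band 5 ✗ → not eligible.
Legal Services Plan — status full-time ✓ (not excluded); service 1877 days ≥ 3 months (≈90 days) ✓; dept Product ✗ → not eligible.
Wellness Stipend — service 1877 days ≥ 6 months (≈180 days) ✓; grade Band 4 ≥ Band 2 ✓; site Omaha ✗ (not Fresno or Austin) → not eligible.
Volunteer Time Off — service 1877 days ≥ 6 months (≈180 days) ✓; 45 hrs/wk ≥ 24 ✓; site Omaha ✗ (not Madison or Albany) → not eligible.
Education Assistance — service 1877 days ≥ 5 years (≈1825 days) ✓; age 30 ≥ 21 ✓; grade Band 4 < Band 5 ✗ → not eligible.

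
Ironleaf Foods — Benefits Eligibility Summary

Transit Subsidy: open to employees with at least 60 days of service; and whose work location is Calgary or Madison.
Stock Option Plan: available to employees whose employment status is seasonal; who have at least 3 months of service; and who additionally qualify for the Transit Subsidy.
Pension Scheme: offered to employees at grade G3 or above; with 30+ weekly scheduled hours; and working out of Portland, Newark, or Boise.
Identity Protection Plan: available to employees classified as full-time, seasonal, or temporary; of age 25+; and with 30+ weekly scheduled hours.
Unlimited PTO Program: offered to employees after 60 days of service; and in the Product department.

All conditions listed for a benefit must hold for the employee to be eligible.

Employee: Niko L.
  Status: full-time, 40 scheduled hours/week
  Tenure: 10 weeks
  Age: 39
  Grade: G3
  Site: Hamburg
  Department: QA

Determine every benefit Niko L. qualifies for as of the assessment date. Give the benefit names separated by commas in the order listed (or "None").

Identity Protection Plan

Transit Subsidy — service 10 weeks ≥ 60 days ✓; site Hamburg ✗ (not Calgary or Madison) → not eligible.
Stock Option Plan — status full-time ✗ (requires seasonal) → not eligible.
Pension Scheme — grade G3 ≥ G3 ✓; 40 hrs/wk ≥ 30 ✓; site Hamburg ✗ (not Portland, Newark, or Boise) → not eligible.
Identity Protection Plan — status full-time ✓; age 39 ≥ 25 ✓; 40 hrs/wk ≥ 30 ✓ → eligible.
Unlimited PTO Program — service 10 weeks ≥ 60 days ✓; dept QA ✗ → not eligible.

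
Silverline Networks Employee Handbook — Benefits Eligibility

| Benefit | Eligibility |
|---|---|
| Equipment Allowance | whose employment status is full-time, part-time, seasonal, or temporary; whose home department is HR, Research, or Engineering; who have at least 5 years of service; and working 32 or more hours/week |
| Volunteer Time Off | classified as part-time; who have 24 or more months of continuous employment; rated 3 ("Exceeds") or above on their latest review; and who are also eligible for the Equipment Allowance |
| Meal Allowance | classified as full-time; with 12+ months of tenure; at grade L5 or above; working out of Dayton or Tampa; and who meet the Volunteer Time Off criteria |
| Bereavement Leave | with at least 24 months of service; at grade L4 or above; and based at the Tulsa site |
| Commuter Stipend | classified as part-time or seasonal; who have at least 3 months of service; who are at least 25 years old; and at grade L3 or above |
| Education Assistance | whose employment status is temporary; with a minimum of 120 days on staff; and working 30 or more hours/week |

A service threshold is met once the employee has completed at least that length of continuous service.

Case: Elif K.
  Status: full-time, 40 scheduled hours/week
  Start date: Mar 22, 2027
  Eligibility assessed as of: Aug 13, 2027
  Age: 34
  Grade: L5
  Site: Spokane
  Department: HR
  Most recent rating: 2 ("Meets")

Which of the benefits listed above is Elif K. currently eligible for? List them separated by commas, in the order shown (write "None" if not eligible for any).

Service from Mar 22, 2027 to Aug 13, 2027: 144 days.
Equipment Allowance — status full-time ✓; dept HR ✓; service 144 days < 5 years (≈1825 days) ✗ → not eligible.
Volunteer Time Off — status full-time ✗ (requires part-time) → not eligible.
Meal Allowance — status full-time ✓; service 144 days < 12 months (≈360 days) ✗ → not eligible.
Bereavement Leave — service 144 days < 24 months (≈720 days) ✗ → not eligible.
Commuter Stipend — status full-time ✗ (requires part-time or seasonal) → not eligible.
Education Assistance — status full-time ✗ (requires temporary) → not eligible.

None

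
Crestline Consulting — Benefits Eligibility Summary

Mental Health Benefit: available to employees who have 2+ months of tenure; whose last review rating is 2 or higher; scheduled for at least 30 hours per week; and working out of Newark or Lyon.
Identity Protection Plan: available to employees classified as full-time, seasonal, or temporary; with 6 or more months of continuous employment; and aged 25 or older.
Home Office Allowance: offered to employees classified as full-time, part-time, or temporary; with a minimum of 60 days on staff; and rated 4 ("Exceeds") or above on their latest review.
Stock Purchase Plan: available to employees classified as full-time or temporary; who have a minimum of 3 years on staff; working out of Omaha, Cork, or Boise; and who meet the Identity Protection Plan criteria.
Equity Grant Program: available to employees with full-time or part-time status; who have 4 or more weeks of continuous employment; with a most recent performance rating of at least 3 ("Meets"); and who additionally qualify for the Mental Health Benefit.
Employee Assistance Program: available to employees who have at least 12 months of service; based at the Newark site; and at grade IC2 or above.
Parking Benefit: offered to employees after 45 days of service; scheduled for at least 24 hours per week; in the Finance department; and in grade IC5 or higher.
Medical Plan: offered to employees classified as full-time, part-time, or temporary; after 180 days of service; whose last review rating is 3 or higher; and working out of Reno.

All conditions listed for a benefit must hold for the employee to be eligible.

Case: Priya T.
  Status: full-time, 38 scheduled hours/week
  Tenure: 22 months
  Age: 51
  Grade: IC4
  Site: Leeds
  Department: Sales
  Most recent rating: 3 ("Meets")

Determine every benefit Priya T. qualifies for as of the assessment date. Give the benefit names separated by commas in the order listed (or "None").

Identity Protection Plan

Mental Health Benefit — service 22 months ≥ 2 months ✓; rating 3 ≥ 2 ✓; 38 hrs/wk ≥ 30 ✓; site Leeds ✗ (not Newark or Lyon) → not eligible.
Identity Protection Plan — status full-time ✓; service 22 months ≥ 6 months ✓; age 51 ≥ 25 ✓ → eligible.
Home Office Allowance — status full-time ✓; service 22 months ≥ 60 days ✓; rating 3 < 4 ✗ → not eligible.
Stock Purchase Plan — status full-time ✓; service 22 months < 3 years (≈1095 days) ✗ → not eligible.
Equity Grant Program — status full-time ✓; service 22 months ≥ 4 weeks (≈28 days) ✓; rating 3 ≥ 3 ✓; not eligible for Mental Health Benefit ✗ → not eligible.
Employee Assistance Program — service 22 months ≥ 12 months ✓; site Leeds ✗ (not Newark) → not eligible.
Parking Benefit — service 22 months ≥ 45 days ✓; 38 hrs/wk ≥ 24 ✓; dept Sales ✗ → not eligible.
Medical Plan — status full-time ✓; service 22 months ≥ 180 days ✓; rating 3 ≥ 3 ✓; site Leeds ✗ (not Reno) → not eligible.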